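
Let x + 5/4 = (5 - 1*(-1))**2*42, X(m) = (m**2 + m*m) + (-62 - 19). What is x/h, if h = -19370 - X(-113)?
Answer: -6043/179308 ≈ -0.033702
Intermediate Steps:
X(m) = -81 + 2*m**2 (X(m) = (m**2 + m**2) - 81 = 2*m**2 - 81 = -81 + 2*m**2)
h = -44827 (h = -19370 - (-81 + 2*(-113)**2) = -19370 - (-81 + 2*12769) = -19370 - (-81 + 25538) = -19370 - 1*25457 = -19370 - 25457 = -44827)
x = 6043/4 (x = -5/4 + (5 - 1*(-1))**2*42 = -5/4 + (5 + 1)**2*42 = -5/4 + 6**2*42 = -5/4 + 36*42 = -5/4 + 1512 = 6043/4 ≈ 1510.8)
x/h = (6043/4)/(-44827) = (6043/4)*(-1/44827) = -6043/179308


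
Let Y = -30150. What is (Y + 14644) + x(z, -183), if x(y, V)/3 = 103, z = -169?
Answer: -15197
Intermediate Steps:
x(y, V) = 309 (x(y, V) = 3*103 = 309)
(Y + 14644) + x(z, -183) = (-30150 + 14644) + 309 = -15506 + 309 = -15197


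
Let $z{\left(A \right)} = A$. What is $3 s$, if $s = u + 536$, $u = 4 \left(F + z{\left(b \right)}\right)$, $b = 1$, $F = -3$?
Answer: $1584$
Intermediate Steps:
$u = -8$ ($u = 4 \left(-3 + 1\right) = 4 \left(-2\right) = -8$)
$s = 528$ ($s = -8 + 536 = 528$)
$3 s = 3 \cdot 528 = 1584$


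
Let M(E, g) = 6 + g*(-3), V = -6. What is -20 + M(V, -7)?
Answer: 7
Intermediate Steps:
M(E, g) = 6 - 3*g
-20 + M(V, -7) = -20 + (6 - 3*(-7)) = -20 + (6 + 21) = -20 + 27 = 7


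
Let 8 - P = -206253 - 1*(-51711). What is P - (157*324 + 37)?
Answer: 103645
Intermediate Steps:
P = 154550 (P = 8 - (-206253 - 1*(-51711)) = 8 - (-206253 + 51711) = 8 - 1*(-154542) = 8 + 154542 = 154550)
P - (157*324 + 37) = 154550 - (157*324 + 37) = 154550 - (50868 + 37) = 154550 - 1*50905 = 154550 - 50905 = 103645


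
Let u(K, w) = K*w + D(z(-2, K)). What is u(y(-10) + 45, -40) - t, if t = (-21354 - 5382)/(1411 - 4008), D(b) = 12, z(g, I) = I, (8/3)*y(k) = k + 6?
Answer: -4514352/2597 ≈ -1738.3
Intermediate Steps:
y(k) = 9/4 + 3*k/8 (y(k) = 3*(k + 6)/8 = 3*(6 + k)/8 = 9/4 + 3*k/8)
u(K, w) = 12 + K*w (u(K, w) = K*w + 12 = 12 + K*w)
t = 26736/2597 (t = -26736/(-2597) = -26736*(-1/2597) = 26736/2597 ≈ 10.295)
u(y(-10) + 45, -40) - t = (12 + ((9/4 + (3/8)*(-10)) + 45)*(-40)) - 1*26736/2597 = (12 + ((9/4 - 15/4) + 45)*(-40)) - 26736/2597 = (12 + (-3/2 + 45)*(-40)) - 26736/2597 = (12 + (87/2)*(-40)) - 26736/2597 = (12 - 1740) - 26736/2597 = -1728 - 26736/2597 = -4514352/2597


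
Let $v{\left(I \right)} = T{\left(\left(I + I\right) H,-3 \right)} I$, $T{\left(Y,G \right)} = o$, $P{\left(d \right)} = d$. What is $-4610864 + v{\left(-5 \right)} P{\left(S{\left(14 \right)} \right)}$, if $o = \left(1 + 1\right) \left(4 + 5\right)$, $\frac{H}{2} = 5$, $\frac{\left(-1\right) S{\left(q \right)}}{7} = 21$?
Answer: $-4597634$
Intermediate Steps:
$S{\left(q \right)} = -147$ ($S{\left(q \right)} = \left(-7\right) 21 = -147$)
$H = 10$ ($H = 2 \cdot 5 = 10$)
$o = 18$ ($o = 2 \cdot 9 = 18$)
$T{\left(Y,G \right)} = 18$
$v{\left(I \right)} = 18 I$
$-4610864 + v{\left(-5 \right)} P{\left(S{\left(14 \right)} \right)} = -4610864 + 18 \left(-5\right) \left(-147\right) = -4610864 - -13230 = -4610864 + 13230 = -4597634$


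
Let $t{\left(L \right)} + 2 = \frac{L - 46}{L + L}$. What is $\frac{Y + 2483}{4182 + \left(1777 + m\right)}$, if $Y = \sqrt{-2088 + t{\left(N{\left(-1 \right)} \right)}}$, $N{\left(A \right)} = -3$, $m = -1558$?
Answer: $\frac{2483}{4401} + \frac{i \sqrt{74946}}{26406} \approx 0.56419 + 0.010367 i$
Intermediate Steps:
$t{\left(L \right)} = -2 + \frac{-46 + L}{2 L}$ ($t{\left(L \right)} = -2 + \frac{L - 46}{L + L} = -2 + \frac{-46 + L}{2 L}$)
$Y = \frac{i \sqrt{74946}}{6}$ ($Y = \sqrt{-2088 - \left(\frac{3}{2} + \frac{23}{-3}\right)} = \sqrt{-2088 - - \frac{37}{6}} = \sqrt{-2088 + \left(- \frac{3}{2} + \frac{23}{3}\right)} = \sqrt{-2088 + \frac{37}{6}} = \sqrt{- \frac{12491}{6}} = \frac{i \sqrt{74946}}{6} \approx 45.627 i$)
$\frac{Y + 2483}{4182 + \left(1777 + m\right)} = \frac{\frac{i \sqrt{74946}}{6} + 2483}{4182 + \left(1777 - 1558\right)} = \frac{2483 + \frac{i \sqrt{74946}}{6}}{4182 + 219} = \frac{2483 + \frac{i \sqrt{74946}}{6}}{4401} = \left(2483 + \frac{i \sqrt{74946}}{6}\right) \frac{1}{4401} = \frac{2483}{4401} + \frac{i \sqrt{74946}}{26406}$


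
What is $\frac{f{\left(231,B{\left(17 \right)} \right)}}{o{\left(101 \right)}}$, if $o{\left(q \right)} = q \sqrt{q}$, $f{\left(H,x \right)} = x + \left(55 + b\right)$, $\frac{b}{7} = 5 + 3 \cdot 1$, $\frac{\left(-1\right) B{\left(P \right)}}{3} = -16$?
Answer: $\frac{159 \sqrt{101}}{10201} \approx 0.15664$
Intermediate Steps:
$B{\left(P \right)} = 48$ ($B{\left(P \right)} = \left(-3\right) \left(-16\right) = 48$)
$b = 56$ ($b = 7 \left(5 + 3 \cdot 1\right) = 7 \left(5 + 3\right) = 7 \cdot 8 = 56$)
$f{\left(H,x \right)} = 111 + x$ ($f{\left(H,x \right)} = x + \left(55 + 56\right) = x + 111 = 111 + x$)
$o{\left(q \right)} = q^{\frac{3}{2}}$
$\frac{f{\left(231,B{\left(17 \right)} \right)}}{o{\left(101 \right)}} = \frac{111 + 48}{101^{\frac{3}{2}}} = \frac{159}{101 \sqrt{101}} = 159 \frac{\sqrt{101}}{10201} = \frac{159 \sqrt{101}}{10201}$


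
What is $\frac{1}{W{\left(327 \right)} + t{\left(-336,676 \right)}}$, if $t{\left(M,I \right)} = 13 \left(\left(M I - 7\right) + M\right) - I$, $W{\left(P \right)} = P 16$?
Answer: $- \frac{1}{2952671} \approx -3.3868 \cdot 10^{-7}$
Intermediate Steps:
$W{\left(P \right)} = 16 P$
$t{\left(M,I \right)} = -91 - I + 13 M + 13 I M$ ($t{\left(M,I \right)} = 13 \left(\left(I M - 7\right) + M\right) - I = 13 \left(\left(-7 + I M\right) + M\right) - I = 13 \left(-7 + M + I M\right) - I = \left(-91 + 13 M + 13 I M\right) - I = -91 - I + 13 M + 13 I M$)
$\frac{1}{W{\left(327 \right)} + t{\left(-336,676 \right)}} = \frac{1}{16 \cdot 327 + \left(-91 - 676 + 13 \left(-336\right) + 13 \cdot 676 \left(-336\right)\right)} = \frac{1}{5232 - 2957903} = \frac{1}{-2952671} = - \frac{1}{2952671}$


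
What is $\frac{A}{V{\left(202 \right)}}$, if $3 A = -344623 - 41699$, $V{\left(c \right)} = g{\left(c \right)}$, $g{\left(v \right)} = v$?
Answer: $- \frac{64387}{101} \approx -637.5$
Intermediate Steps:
$V{\left(c \right)} = c$
$A = -128774$ ($A = \frac{-344623 - 41699}{3} = \frac{1}{3} \left(-386322\right) = -128774$)
$\frac{A}{V{\left(202 \right)}} = - \frac{128774}{202} = \left(-128774\right) \frac{1}{202} = - \frac{64387}{101}$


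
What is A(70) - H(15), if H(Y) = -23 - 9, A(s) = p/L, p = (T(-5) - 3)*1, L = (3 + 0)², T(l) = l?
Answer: 280/9 ≈ 31.111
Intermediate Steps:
L = 9 (L = 3² = 9)
p = -8 (p = (-5 - 3)*1 = -8*1 = -8)
A(s) = -8/9
H(Y) = -32
A(70) - H(15) = -8/9 - 1*(-32) = -8/9 + 32 = 280/9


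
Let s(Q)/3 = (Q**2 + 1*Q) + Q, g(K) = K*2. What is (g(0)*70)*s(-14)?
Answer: 0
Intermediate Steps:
g(K) = 2*K
s(Q) = 3*Q**2 + 6*Q (s(Q) = 3*((Q**2 + 1*Q) + Q) = 3*((Q**2 + Q) + Q) = 3*((Q + Q**2) + Q) = 3*(Q**2 + 2*Q) = 3*Q**2 + 6*Q)
(g(0)*70)*s(-14) = ((2*0)*70)*(3*(-14)*(2 - 14)) = (0*70)*(3*(-14)*(-12)) = 0*504 = 0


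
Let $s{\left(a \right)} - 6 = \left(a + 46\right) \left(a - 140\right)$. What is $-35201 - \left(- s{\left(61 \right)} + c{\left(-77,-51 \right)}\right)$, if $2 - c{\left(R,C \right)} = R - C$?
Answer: $-43676$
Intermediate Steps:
$c{\left(R,C \right)} = 2 + C - R$ ($c{\left(R,C \right)} = 2 - \left(R - C\right) = 2 + \left(C - R\right) = 2 + C - R$)
$s{\left(a \right)} = 6 + \left(-140 + a\right) \left(46 + a\right)$ ($s{\left(a \right)} = 6 + \left(a + 46\right) \left(a - 140\right) = 6 + \left(46 + a\right) \left(-140 + a\right) = 6 + \left(-140 + a\right) \left(46 + a\right)$)
$-35201 - \left(- s{\left(61 \right)} + c{\left(-77,-51 \right)}\right) = -35201 - \left(8398 + 77\right) = -35201 - 8475 = -43676$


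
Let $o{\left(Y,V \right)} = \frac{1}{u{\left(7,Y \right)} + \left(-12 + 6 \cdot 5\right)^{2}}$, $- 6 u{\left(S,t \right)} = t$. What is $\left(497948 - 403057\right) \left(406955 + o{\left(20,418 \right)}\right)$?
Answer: $\frac{37148945247283}{962} \approx 3.8616 \cdot 10^{10}$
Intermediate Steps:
$u{\left(S,t \right)} = - \frac{t}{6}$
$o{\left(Y,V \right)} = \frac{1}{324 - \frac{Y}{6}}$ ($o{\left(Y,V \right)} = \frac{1}{- \frac{Y}{6} + \left(-12 + 6 \cdot 5\right)^{2}} = \frac{1}{- \frac{Y}{6} + \left(-12 + 30\right)^{2}} = \frac{1}{- \frac{Y}{6} + 18^{2}} = \frac{1}{- \frac{Y}{6} + 324} = \frac{1}{324 - \frac{Y}{6}}$)
$\left(497948 - 403057\right) \left(406955 + o{\left(20,418 \right)}\right) = \left(497948 - 403057\right) \left(406955 - \frac{6}{-1944 + 20}\right) = 94891 \left(406955 - \frac{6}{-1924}\right) = 94891 \left(406955 - - \frac{3}{962}\right) = 94891 \left(406955 + \frac{3}{962}\right) = 94891 \cdot \frac{391490713}{962} = \frac{37148945247283}{962}$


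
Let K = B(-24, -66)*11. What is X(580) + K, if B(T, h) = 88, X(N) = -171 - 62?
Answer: 735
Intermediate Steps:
X(N) = -233
K = 968 (K = 88*11 = 968)
X(580) + K = -233 + 968 = 735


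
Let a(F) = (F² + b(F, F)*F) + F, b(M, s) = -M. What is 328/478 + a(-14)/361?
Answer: 55858/86279 ≈ 0.64741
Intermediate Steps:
a(F) = F (a(F) = (F² + (-F)*F) + F = (F² - F²) + F = 0 + F = F)
328/478 + a(-14)/361 = 328/478 - 14/361 = 328*(1/478) - 14*1/361 = 164/239 - 14/361 = 55858/86279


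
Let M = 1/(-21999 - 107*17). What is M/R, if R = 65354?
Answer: -1/1556601572 ≈ -6.4242e-10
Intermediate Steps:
M = -1/23818 (M = 1/(-21999 - 1819) = 1/(-23818) = -1/23818 ≈ -4.1985e-5)
M/R = -1/23818/65354 = -1/23818*1/65354 = -1/1556601572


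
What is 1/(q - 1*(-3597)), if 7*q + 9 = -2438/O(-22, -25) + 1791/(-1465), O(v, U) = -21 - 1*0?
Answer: 215355/777889109 ≈ 0.00027685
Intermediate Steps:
O(v, U) = -21 (O(v, U) = -21 + 0 = -21)
q = 3257174/215355 (q = -9/7 + (-2438/(-21) + 1791/(-1465))/7 = -9/7 + (-2438*(-1/21) + 1791*(-1/1465))/7 = -9/7 + (2438/21 - 1791/1465)/7 = -9/7 + (⅐)*(3534059/30765) = -9/7 + 3534059/215355 = 3257174/215355 ≈ 15.125)
1/(q - 1*(-3597)) = 1/(3257174/215355 - 1*(-3597)) = 1/(3257174/215355 + 3597) = 1/(777889109/215355) = 215355/777889109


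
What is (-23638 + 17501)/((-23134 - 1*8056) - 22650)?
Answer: 6137/53840 ≈ 0.11399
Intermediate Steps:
(-23638 + 17501)/((-23134 - 1*8056) - 22650) = -6137/((-23134 - 8056) - 22650) = -6137/(-31190 - 22650) = -6137/(-53840) = -6137*(-1/53840) = 6137/53840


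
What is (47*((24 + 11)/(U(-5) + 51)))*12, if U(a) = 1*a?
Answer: 9870/23 ≈ 429.13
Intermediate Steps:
U(a) = a
(47*((24 + 11)/(U(-5) + 51)))*12 = (47*((24 + 11)/(-5 + 51)))*12 = (47*(35/46))*12 = (1645/46)*12 = 9870/23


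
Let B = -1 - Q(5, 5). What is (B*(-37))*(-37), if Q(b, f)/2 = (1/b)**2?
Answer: -36963/25 ≈ -1478.5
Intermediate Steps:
Q(b, f) = 2/b**2 (Q(b, f) = 2*(1/b)**2 = 2/b**2)
B = -27/25 (B = -1 - 2/5**2 = -1 - 2/25 = -27/25 ≈ -1.0800)
(B*(-37))*(-37) = -27/25*(-37)*(-37) = (999/25)*(-37) = -36963/25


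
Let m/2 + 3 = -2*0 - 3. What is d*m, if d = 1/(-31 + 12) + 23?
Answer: -5232/19 ≈ -275.37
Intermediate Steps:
d = 436/19 (d = 1/(-19) + 23 = -1/19 + 23 = 436/19 ≈ 22.947)
m = -12 (m = -6 + 2*(-2*0 - 3) = -6 + 2*(0 - 3) = -6 + 2*(-3) = -6 - 6 = -12)
d*m = (436/19)*(-12) = -5232/19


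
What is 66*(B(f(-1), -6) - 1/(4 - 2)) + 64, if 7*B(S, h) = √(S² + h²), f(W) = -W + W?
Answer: 613/7 ≈ 87.571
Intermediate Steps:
f(W) = 0
B(S, h) = √(S² + h²)/7
66*(B(f(-1), -6) - 1/(4 - 2)) + 64 = 66*(√(0² + (-6)²)/7 - 1/(4 - 2)) + 64 = 66*(√(0 + 36)/7 - 1/2) + 64 = 66*(√36/7 - 1*½) + 64 = 66*((⅐)*6 - ½) + 64 = 66*(6/7 - ½) + 64 = 66*(5/14) + 64 = 165/7 + 64 = 613/7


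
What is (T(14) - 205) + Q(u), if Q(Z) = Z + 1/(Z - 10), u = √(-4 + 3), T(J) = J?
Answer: -19301/101 + 100*I/101 ≈ -191.1 + 0.9901*I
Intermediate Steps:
u = I (u = √(-1) = I ≈ 1.0*I)
Q(Z) = Z + 1/(-10 + Z)
(T(14) - 205) + Q(u) = (14 - 205) + (1 + I² - 10*I)/(-10 + I) = -191 + ((-10 - I)/101)*(1 - 1 - 10*I) = -191 + ((-10 - I)/101)*(-10*I) = -191 - 10*I*(-10 - I)/101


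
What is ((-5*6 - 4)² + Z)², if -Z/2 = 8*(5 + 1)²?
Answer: 336400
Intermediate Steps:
Z = -576 (Z = -16*(5 + 1)² = -16*6² = -16*36 = -2*288 = -576)
((-5*6 - 4)² + Z)² = ((-5*6 - 4)² - 576)² = ((-30 - 4)² - 576)² = ((-34)² - 576)² = (1156 - 576)² = 580² = 336400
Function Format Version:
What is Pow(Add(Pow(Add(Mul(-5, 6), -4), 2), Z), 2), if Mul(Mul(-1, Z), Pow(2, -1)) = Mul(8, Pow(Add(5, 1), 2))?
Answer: 336400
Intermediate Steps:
Z = -576 (Z = Mul(-2, Mul(8, Pow(Add(5, 1), 2))) = Mul(-2, Mul(8, Pow(6, 2))) = Mul(-2, Mul(8, 36)) = Mul(-2, 288) = -576)
Pow(Add(Pow(Add(Mul(-5, 6), -4), 2), Z), 2) = Pow(Add(Pow(Add(Mul(-5, 6), -4), 2), -576), 2) = Pow(Add(Pow(Add(-30, -4), 2), -576), 2) = Pow(Add(Pow(-34, 2), -576), 2) = Pow(Add(1156, -576), 2) = Pow(580, 2) = 336400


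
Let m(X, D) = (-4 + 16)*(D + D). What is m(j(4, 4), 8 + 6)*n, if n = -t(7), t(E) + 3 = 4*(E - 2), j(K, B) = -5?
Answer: -5712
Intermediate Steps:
t(E) = -11 + 4*E (t(E) = -3 + 4*(E - 2) = -3 + 4*(-2 + E) = -3 + (-8 + 4*E) = -11 + 4*E)
m(X, D) = 24*D (m(X, D) = 12*(2*D) = 24*D)
n = -17 (n = -(-11 + 4*7) = -(-11 + 28) = -1*17 = -17)
m(j(4, 4), 8 + 6)*n = (24*(8 + 6))*(-17) = (24*14)*(-17) = 336*(-17) = -5712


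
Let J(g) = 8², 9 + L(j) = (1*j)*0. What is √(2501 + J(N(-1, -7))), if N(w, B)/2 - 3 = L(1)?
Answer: 3*√285 ≈ 50.646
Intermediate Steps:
L(j) = -9 (L(j) = -9 + (1*j)*0 = -9 + j*0 = -9 + 0 = -9)
N(w, B) = -12 (N(w, B) = 6 + 2*(-9) = 6 - 18 = -12)
J(g) = 64
√(2501 + J(N(-1, -7))) = √(2501 + 64) = √2565 = 3*√285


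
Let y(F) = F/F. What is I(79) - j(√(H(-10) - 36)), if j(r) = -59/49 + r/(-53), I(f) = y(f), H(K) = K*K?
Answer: 6116/2597 ≈ 2.3550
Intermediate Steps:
H(K) = K²
y(F) = 1
I(f) = 1
j(r) = -59/49 - r/53 (j(r) = -59*1/49 + r*(-1/53) = -59/49 - r/53)
I(79) - j(√(H(-10) - 36)) = 1 - (-59/49 - √((-10)² - 36)/53) = 1 - (-59/49 - √(100 - 36)/53) = 1 - (-59/49 - √64/53) = 1 - (-59/49 - 1/53*8) = 1 - (-59/49 - 8/53) = 1 - 1*(-3519/2597) = 1 + 3519/2597 = 6116/2597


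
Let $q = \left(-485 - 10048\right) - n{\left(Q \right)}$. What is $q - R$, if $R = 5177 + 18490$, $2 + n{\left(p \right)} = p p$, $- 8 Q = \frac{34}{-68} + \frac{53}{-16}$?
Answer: $- \frac{560303753}{16384} \approx -34198.0$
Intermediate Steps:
$Q = \frac{61}{128}$ ($Q = - \frac{\frac{34}{-68} + \frac{53}{-16}}{8} = - \frac{34 \left(- \frac{1}{68}\right) + 53 \left(- \frac{1}{16}\right)}{8} = - \frac{- \frac{1}{2} - \frac{53}{16}}{8} = \left(- \frac{1}{8}\right) \left(- \frac{61}{16}\right) = \frac{61}{128} \approx 0.47656$)
$n{\left(p \right)} = -2 + p^{2}$ ($n{\left(p \right)} = -2 + p p = -2 + p^{2}$)
$R = 23667$
$q = - \frac{172543625}{16384}$ ($q = \left(-485 - 10048\right) - \left(-2 + \left(\frac{61}{128}\right)^{2}\right) = \left(-485 - 10048\right) - \left(-2 + \frac{3721}{16384}\right) = -10533 - - \frac{29047}{16384} = -10533 + \frac{29047}{16384} = - \frac{172543625}{16384} \approx -10531.0$)
$q - R = - \frac{172543625}{16384} - 23667 = - \frac{560303753}{16384}$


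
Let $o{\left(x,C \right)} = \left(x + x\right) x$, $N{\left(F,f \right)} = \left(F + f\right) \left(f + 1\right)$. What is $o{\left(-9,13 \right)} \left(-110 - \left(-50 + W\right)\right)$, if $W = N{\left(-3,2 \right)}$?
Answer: $-9234$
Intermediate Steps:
$N{\left(F,f \right)} = \left(1 + f\right) \left(F + f\right)$ ($N{\left(F,f \right)} = \left(F + f\right) \left(1 + f\right) = \left(1 + f\right) \left(F + f\right)$)
$W = -3$ ($W = -3 + 2 + 2^{2} - 6 = -3 + 2 + 4 - 6 = -3$)
$o{\left(x,C \right)} = 2 x^{2}$ ($o{\left(x,C \right)} = 2 x x = 2 x^{2}$)
$o{\left(-9,13 \right)} \left(-110 - \left(-50 + W\right)\right) = 2 \left(-9\right)^{2} \left(-110 + \left(50 - -3\right)\right) = 2 \cdot 81 \left(-110 + \left(50 + 3\right)\right) = 162 \left(-110 + 53\right) = 162 \left(-57\right) = -9234$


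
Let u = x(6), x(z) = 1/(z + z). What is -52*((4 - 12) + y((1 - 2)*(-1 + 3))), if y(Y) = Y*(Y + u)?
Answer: 650/3 ≈ 216.67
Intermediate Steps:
x(z) = 1/(2*z)
u = 1/12 (u = (½)/6 = (½)*(⅙) = 1/12 ≈ 0.083333)
y(Y) = Y*(1/12 + Y) (y(Y) = Y*(Y + 1/12) = Y*(1/12 + Y))
-52*((4 - 12) + y((1 - 2)*(-1 + 3))) = -52*((4 - 12) + ((1 - 2)*(-1 + 3))*(1/12 + (1 - 2)*(-1 + 3))) = -52*(-8 + (-1*2)*(1/12 - 1*2)) = -52*(-8 - 2*(1/12 - 2)) = -52*(-8 - 2*(-23/12)) = -52*(-8 + 23/6) = -52*(-25/6) = 650/3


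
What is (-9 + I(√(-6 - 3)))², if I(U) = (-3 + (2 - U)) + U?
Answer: 100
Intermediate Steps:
I(U) = -1 (I(U) = (-1 - U) + U = -1)
(-9 + I(√(-6 - 3)))² = (-9 - 1)² = (-10)² = 100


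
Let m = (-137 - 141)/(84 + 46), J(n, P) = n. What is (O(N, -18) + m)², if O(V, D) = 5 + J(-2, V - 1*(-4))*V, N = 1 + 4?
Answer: 215296/4225 ≈ 50.958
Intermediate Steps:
N = 5
m = -139/65 (m = -278/130 = -278*1/130 = -139/65 ≈ -2.1385)
O(V, D) = 5 - 2*V
(O(N, -18) + m)² = ((5 - 2*5) - 139/65)² = ((5 - 10) - 139/65)² = (-5 - 139/65)² = (-464/65)² = 215296/4225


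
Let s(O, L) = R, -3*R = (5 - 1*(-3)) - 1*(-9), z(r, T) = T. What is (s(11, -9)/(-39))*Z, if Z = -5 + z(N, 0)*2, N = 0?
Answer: -85/117 ≈ -0.72650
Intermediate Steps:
R = -17/3 (R = -((5 - 1*(-3)) - 1*(-9))/3 = -((5 + 3) + 9)/3 = -(8 + 9)/3 = -⅓*17 = -17/3 ≈ -5.6667)
s(O, L) = -17/3
Z = -5 (Z = -5 + 0*2 = -5 + 0 = -5)
(s(11, -9)/(-39))*Z = -17/3/(-39)*(-5) = -17/3*(-1/39)*(-5) = (17/117)*(-5) = -85/117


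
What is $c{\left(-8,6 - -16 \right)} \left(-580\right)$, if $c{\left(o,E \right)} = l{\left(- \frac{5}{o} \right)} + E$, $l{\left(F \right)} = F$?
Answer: $- \frac{26245}{2} \approx -13123.0$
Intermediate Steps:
$c{\left(o,E \right)} = E - \frac{5}{o}$ ($c{\left(o,E \right)} = - \frac{5}{o} + E = E - \frac{5}{o}$)
$c{\left(-8,6 - -16 \right)} \left(-580\right) = \left(\left(6 - -16\right) - \frac{5}{-8}\right) \left(-580\right) = \left(\left(6 + 16\right) - - \frac{5}{8}\right) \left(-580\right) = \left(22 + \frac{5}{8}\right) \left(-580\right) = \frac{181}{8} \left(-580\right) = - \frac{26245}{2}$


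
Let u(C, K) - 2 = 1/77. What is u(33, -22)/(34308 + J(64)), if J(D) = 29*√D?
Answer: 31/531916 ≈ 5.8280e-5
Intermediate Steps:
u(C, K) = 155/77 (u(C, K) = 2 + 1/77 = 155/77)
u(33, -22)/(34308 + J(64)) = 155/(77*(34308 + 29*√64)) = 155/(77*(34308 + 29*8)) = 155/(77*(34308 + 232)) = (155/77)/34540 = (155/77)*(1/34540) = 31/531916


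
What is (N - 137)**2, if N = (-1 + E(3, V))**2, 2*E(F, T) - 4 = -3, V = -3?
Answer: 299209/16 ≈ 18701.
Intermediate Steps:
E(F, T) = 1/2 (E(F, T) = 2 + (1/2)*(-3) = 2 - 3/2 = 1/2)
N = 1/4 (N = (-1 + 1/2)**2 = (-1/2)**2 = 1/4 ≈ 0.25000)
(N - 137)**2 = (1/4 - 137)**2 = (-547/4)**2 = 299209/16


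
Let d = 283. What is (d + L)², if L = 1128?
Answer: 1990921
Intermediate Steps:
(d + L)² = (283 + 1128)² = 1411² = 1990921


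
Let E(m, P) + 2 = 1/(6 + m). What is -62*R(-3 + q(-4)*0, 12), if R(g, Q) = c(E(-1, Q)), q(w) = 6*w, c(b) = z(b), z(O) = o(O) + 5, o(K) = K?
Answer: -992/5 ≈ -198.40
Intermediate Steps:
z(O) = 5 + O (z(O) = O + 5 = 5 + O)
E(m, P) = -2 + 1/(6 + m)
c(b) = 5 + b
R(g, Q) = 16/5 (R(g, Q) = 5 + (-11 - 2*(-1))/(6 - 1) = 5 + (-11 + 2)/5 = 5 + (⅕)*(-9) = 5 - 9/5 = 16/5)
-62*R(-3 + q(-4)*0, 12) = -62*16/5 = -992/5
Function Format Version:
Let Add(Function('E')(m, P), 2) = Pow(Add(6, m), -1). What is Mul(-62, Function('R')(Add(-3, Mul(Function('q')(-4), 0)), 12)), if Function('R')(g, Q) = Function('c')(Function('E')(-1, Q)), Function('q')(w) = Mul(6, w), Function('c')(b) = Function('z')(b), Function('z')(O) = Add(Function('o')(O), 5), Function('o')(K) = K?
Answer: Rational(-992, 5) ≈ -198.40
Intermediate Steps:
Function('z')(O) = Add(5, O) (Function('z')(O) = Add(O, 5) = Add(5, O))
Function('E')(m, P) = Add(-2, Pow(Add(6, m), -1))
Function('c')(b) = Add(5, b)
Function('R')(g, Q) = Rational(16, 5) (Function('R')(g, Q) = Add(5, Mul(Pow(Add(6, -1), -1), Add(-11, Mul(-2, -1)))) = Add(5, Mul(Pow(5, -1), Add(-11, 2))) = Add(5, Mul(Rational(1, 5), -9)) = Add(5, Rational(-9, 5)) = Rational(16, 5))
Mul(-62, Function('R')(Add(-3, Mul(Function('q')(-4), 0)), 12)) = Mul(-62, Rational(16, 5)) = Rational(-992, 5)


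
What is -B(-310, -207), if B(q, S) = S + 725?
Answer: -518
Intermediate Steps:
B(q, S) = 725 + S
-B(-310, -207) = -(725 - 207) = -1*518 = -518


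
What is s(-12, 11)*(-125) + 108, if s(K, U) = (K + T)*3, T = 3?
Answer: 3483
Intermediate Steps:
s(K, U) = 9 + 3*K (s(K, U) = (K + 3)*3 = (3 + K)*3 = 9 + 3*K)
s(-12, 11)*(-125) + 108 = (9 + 3*(-12))*(-125) + 108 = (9 - 36)*(-125) + 108 = -27*(-125) + 108 = 3375 + 108 = 3483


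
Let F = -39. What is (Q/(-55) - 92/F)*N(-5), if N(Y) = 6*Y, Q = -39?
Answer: -13162/143 ≈ -92.042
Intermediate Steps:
(Q/(-55) - 92/F)*N(-5) = (-39/(-55) - 92/(-39))*(6*(-5)) = (-39*(-1/55) - 92*(-1/39))*(-30) = (39/55 + 92/39)*(-30) = (6581/2145)*(-30) = -13162/143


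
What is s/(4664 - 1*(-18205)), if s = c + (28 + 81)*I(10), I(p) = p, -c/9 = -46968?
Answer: 423802/22869 ≈ 18.532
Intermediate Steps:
c = 422712 (c = -9*(-46968) = 422712)
s = 423802 (s = 422712 + (28 + 81)*10 = 422712 + 109*10 = 422712 + 1090 = 423802)
s/(4664 - 1*(-18205)) = 423802/(4664 - 1*(-18205)) = 423802/(4664 + 18205) = 423802/22869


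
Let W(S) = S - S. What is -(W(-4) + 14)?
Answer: -14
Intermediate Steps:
W(S) = 0
-(W(-4) + 14) = -(0 + 14) = -1*14 = -14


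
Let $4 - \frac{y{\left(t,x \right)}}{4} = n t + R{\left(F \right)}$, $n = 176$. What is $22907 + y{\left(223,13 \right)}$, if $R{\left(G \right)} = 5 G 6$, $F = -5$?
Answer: $-133469$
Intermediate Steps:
$R{\left(G \right)} = 30 G$
$y{\left(t,x \right)} = 616 - 704 t$ ($y{\left(t,x \right)} = 16 - 4 \left(176 t + 30 \left(-5\right)\right) = 16 - 4 \left(176 t - 150\right) = 16 - 4 \left(-150 + 176 t\right) = 16 - \left(-600 + 704 t\right) = 616 - 704 t$)
$22907 + y{\left(223,13 \right)} = 22907 + \left(616 - 156992\right) = 22907 - 156376 = -133469$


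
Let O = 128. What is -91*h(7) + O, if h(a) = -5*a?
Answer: 3313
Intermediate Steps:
-91*h(7) + O = -(-455)*7 + 128 = -91*(-35) + 128 = 3185 + 128 = 3313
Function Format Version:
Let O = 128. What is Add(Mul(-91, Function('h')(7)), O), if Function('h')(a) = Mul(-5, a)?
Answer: 3313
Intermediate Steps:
Add(Mul(-91, Function('h')(7)), O) = Add(Mul(-91, Mul(-5, 7)), 128) = Add(Mul(-91, -35), 128) = Add(3185, 128) = 3313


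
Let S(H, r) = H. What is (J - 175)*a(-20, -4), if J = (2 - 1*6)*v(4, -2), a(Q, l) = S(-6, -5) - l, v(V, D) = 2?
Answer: 366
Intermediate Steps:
a(Q, l) = -6 - l
J = -8 (J = (2 - 1*6)*2 = (2 - 6)*2 = -4*2 = -8)
(J - 175)*a(-20, -4) = (-8 - 175)*(-6 - 1*(-4)) = -183*(-6 + 4) = -183*(-2) = 366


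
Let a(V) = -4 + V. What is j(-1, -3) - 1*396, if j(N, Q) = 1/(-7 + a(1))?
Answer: -3961/10 ≈ -396.10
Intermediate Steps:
j(N, Q) = -1/10 (j(N, Q) = 1/(-7 + (-4 + 1)) = 1/(-7 - 3) = 1/(-10) = -1/10)
j(-1, -3) - 1*396 = -1/10 - 1*396 = -1/10 - 396 = -3961/10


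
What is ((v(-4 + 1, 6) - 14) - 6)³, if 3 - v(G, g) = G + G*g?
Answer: 64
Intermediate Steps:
v(G, g) = 3 - G - G*g (v(G, g) = 3 - (G + G*g) = 3 + (-G - G*g) = 3 - G - G*g)
((v(-4 + 1, 6) - 14) - 6)³ = (((3 - (-4 + 1) - 1*(-4 + 1)*6) - 14) - 6)³ = (((3 - 1*(-3) - 1*(-3)*6) - 14) - 6)³ = (((3 + 3 + 18) - 14) - 6)³ = ((24 - 14) - 6)³ = (10 - 6)³ = 4³ = 64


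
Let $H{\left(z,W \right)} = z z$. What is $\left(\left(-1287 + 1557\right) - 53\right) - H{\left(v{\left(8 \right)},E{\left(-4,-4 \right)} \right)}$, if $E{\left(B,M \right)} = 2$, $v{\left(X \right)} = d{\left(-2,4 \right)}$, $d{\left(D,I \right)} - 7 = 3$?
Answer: $117$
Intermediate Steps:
$d{\left(D,I \right)} = 10$ ($d{\left(D,I \right)} = 7 + 3 = 10$)
$v{\left(X \right)} = 10$
$H{\left(z,W \right)} = z^{2}$
$\left(\left(-1287 + 1557\right) - 53\right) - H{\left(v{\left(8 \right)},E{\left(-4,-4 \right)} \right)} = \left(\left(-1287 + 1557\right) - 53\right) - 10^{2} = \left(270 - 53\right) - 100 = 217 - 100 = 117$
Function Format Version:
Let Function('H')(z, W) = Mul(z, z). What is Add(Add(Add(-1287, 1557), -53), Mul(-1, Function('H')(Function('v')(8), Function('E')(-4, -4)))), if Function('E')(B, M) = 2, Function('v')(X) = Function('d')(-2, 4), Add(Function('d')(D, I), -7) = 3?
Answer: 117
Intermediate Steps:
Function('d')(D, I) = 10 (Function('d')(D, I) = Add(7, 3) = 10)
Function('v')(X) = 10
Function('H')(z, W) = Pow(z, 2)
Add(Add(Add(-1287, 1557), -53), Mul(-1, Function('H')(Function('v')(8), Function('E')(-4, -4)))) = Add(Add(Add(-1287, 1557), -53), Mul(-1, Pow(10, 2))) = Add(Add(270, -53), Mul(-1, 100)) = Add(217, -100) = 117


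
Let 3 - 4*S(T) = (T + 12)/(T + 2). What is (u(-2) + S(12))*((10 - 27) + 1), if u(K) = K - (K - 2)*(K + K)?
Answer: 1980/7 ≈ 282.86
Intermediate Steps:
u(K) = K - 2*K*(-2 + K) (u(K) = K - (-2 + K)*2*K = K - 2*K*(-2 + K))
S(T) = ¾ - (12 + T)/(4*(2 + T)) (S(T) = ¾ - (T + 12)/(4*(T + 2)) = ¾ - (12 + T)/(4*(2 + T)))
(u(-2) + S(12))*((10 - 27) + 1) = (-2*(5 - 2*(-2)) + (-3 + 12)/(2*(2 + 12)))*((10 - 27) + 1) = (-2*(5 + 4) + (½)*9/14)*(-17 + 1) = (-2*9 + (½)*(1/14)*9)*(-16) = (-18 + 9/28)*(-16) = -495/28*(-16) = 1980/7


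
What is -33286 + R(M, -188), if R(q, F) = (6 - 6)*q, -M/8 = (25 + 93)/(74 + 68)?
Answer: -33286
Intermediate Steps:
M = -472/71 (M = -8*(25 + 93)/(74 + 68) = -944/142 = -8*59/71 = -472/71 ≈ -6.6479)
R(q, F) = 0 (R(q, F) = 0*q = 0)
-33286 + R(M, -188) = -33286 + 0 = -33286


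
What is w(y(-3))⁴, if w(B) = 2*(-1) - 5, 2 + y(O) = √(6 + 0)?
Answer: 2401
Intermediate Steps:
y(O) = -2 + √6 (y(O) = -2 + √(6 + 0) = -2 + √6)
w(B) = -7 (w(B) = -2 - 5 = -7)
w(y(-3))⁴ = (-7)⁴ = 2401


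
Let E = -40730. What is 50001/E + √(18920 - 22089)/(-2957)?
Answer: -50001/40730 - I*√3169/2957 ≈ -1.2276 - 0.019037*I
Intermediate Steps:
50001/E + √(18920 - 22089)/(-2957) = 50001/(-40730) + √(18920 - 22089)/(-2957) = 50001*(-1/40730) + √(-3169)*(-1/2957) = -50001/40730 + (I*√3169)*(-1/2957) = -50001/40730 - I*√3169/2957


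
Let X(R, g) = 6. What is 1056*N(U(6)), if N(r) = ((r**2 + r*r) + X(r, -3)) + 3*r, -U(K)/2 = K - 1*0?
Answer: 272448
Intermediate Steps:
U(K) = -2*K (U(K) = -2*(K - 1*0) = -2*(K + 0) = -2*K)
N(r) = 6 + 2*r**2 + 3*r (N(r) = ((r**2 + r*r) + 6) + 3*r = ((r**2 + r**2) + 6) + 3*r = (2*r**2 + 6) + 3*r = (6 + 2*r**2) + 3*r = 6 + 2*r**2 + 3*r)
1056*N(U(6)) = 1056*(6 + 2*(-2*6)**2 + 3*(-2*6)) = 1056*(6 + 2*(-12)**2 + 3*(-12)) = 1056*(6 + 2*144 - 36) = 1056*(6 + 288 - 36) = 1056*258 = 272448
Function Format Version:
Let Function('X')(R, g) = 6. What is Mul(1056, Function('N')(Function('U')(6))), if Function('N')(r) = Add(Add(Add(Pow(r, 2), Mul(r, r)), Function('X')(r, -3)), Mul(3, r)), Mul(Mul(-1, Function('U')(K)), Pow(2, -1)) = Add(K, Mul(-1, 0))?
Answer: 272448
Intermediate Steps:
Function('U')(K) = Mul(-2, K) (Function('U')(K) = Mul(-2, Add(K, Mul(-1, 0))) = Mul(-2, Add(K, 0)) = Mul(-2, K))
Function('N')(r) = Add(6, Mul(2, Pow(r, 2)), Mul(3, r)) (Function('N')(r) = Add(Add(Add(Pow(r, 2), Mul(r, r)), 6), Mul(3, r)) = Add(Add(Add(Pow(r, 2), Pow(r, 2)), 6), Mul(3, r)) = Add(Add(Mul(2, Pow(r, 2)), 6), Mul(3, r)) = Add(Add(6, Mul(2, Pow(r, 2))), Mul(3, r)) = Add(6, Mul(2, Pow(r, 2)), Mul(3, r)))
Mul(1056, Function('N')(Function('U')(6))) = Mul(1056, Add(6, Mul(2, Pow(Mul(-2, 6), 2)), Mul(3, Mul(-2, 6)))) = Mul(1056, Add(6, Mul(2, Pow(-12, 2)), Mul(3, -12))) = Mul(1056, Add(6, Mul(2, 144), -36)) = Mul(1056, Add(6, 288, -36)) = Mul(1056, 258) = 272448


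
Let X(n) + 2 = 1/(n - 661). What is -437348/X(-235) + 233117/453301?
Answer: 177632674008989/812768693 ≈ 2.1855e+5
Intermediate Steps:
X(n) = -2 + 1/(-661 + n) (X(n) = -2 + 1/(n - 661) = -2 + 1/(-661 + n))
-437348/X(-235) + 233117/453301 = -437348*(-661 - 235)/(1323 - 2*(-235)) + 233117/453301 = -437348*(-896/(1323 + 470)) + 233117*(1/453301) = -437348/((-1/896*1793)) + 233117/453301 = -437348/(-1793/896) + 233117/453301 = -437348*(-896/1793) + 233117/453301 = 391863808/1793 + 233117/453301 = 177632674008989/812768693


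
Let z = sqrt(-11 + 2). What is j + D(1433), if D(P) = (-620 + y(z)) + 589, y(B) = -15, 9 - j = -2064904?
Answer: 2064867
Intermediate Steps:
j = 2064913 (j = 9 - 1*(-2064904) = 9 + 2064904 = 2064913)
z = 3*I (z = sqrt(-9) = 3*I ≈ 3.0*I)
D(P) = -46 (D(P) = (-620 - 15) + 589 = -635 + 589 = -46)
j + D(1433) = 2064913 - 46 = 2064867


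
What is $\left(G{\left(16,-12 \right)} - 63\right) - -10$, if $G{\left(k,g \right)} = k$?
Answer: $-37$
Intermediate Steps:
$\left(G{\left(16,-12 \right)} - 63\right) - -10 = \left(16 - 63\right) - -10 = -47 + 10 = -37$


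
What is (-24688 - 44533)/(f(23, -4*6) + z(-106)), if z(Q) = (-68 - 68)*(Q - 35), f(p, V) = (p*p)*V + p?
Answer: -69221/6503 ≈ -10.644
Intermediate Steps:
f(p, V) = p + V*p² (f(p, V) = p²*V + p = V*p² + p = p + V*p²)
z(Q) = 4760 - 136*Q (z(Q) = -136*(-35 + Q) = 4760 - 136*Q)
(-24688 - 44533)/(f(23, -4*6) + z(-106)) = (-24688 - 44533)/(23*(1 - 4*6*23) + (4760 - 136*(-106))) = -69221/(23*(1 - 24*23) + (4760 + 14416)) = -69221/(23*(1 - 552) + 19176) = -69221/(23*(-551) + 19176) = -69221/(-12673 + 19176) = -69221/6503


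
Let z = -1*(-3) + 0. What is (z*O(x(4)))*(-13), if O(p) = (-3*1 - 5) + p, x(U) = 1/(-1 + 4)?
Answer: 299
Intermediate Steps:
x(U) = ⅓ (x(U) = 1/3 = ⅓)
O(p) = -8 + p (O(p) = (-3 - 5) + p = -8 + p)
z = 3 (z = 3 + 0 = 3)
(z*O(x(4)))*(-13) = (3*(-8 + ⅓))*(-13) = (3*(-23/3))*(-13) = -23*(-13) = 299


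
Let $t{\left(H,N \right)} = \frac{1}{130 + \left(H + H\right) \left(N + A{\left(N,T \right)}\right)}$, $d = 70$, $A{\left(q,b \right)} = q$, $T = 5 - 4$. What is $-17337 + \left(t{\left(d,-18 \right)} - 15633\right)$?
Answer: $- \frac{161882701}{4910} \approx -32970.0$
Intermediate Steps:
$T = 1$ ($T = 5 - 4 = 1$)
$t{\left(H,N \right)} = \frac{1}{130 + 4 H N}$ ($t{\left(H,N \right)} = \frac{1}{130 + \left(H + H\right) \left(N + N\right)} = \frac{1}{130 + 2 H 2 N} = \frac{1}{130 + 4 H N}$)
$-17337 + \left(t{\left(d,-18 \right)} - 15633\right) = -17337 + \left(\frac{1}{2 \left(65 + 2 \cdot 70 \left(-18\right)\right)} - 15633\right) = -17337 - \left(15633 - \frac{1}{2 \left(65 - 2520\right)}\right) = -17337 - \left(15633 - \frac{1}{2 \left(-2455\right)}\right) = -17337 + \left(\frac{1}{2} \left(- \frac{1}{2455}\right) - 15633\right) = -17337 - \frac{76758031}{4910} = - \frac{161882701}{4910}$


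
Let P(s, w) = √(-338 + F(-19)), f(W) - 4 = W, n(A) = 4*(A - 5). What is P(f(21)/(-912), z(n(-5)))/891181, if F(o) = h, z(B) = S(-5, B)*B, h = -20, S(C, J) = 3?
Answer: I*√358/891181 ≈ 2.1231e-5*I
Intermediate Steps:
n(A) = -20 + 4*A (n(A) = 4*(-5 + A) = -20 + 4*A)
f(W) = 4 + W
z(B) = 3*B
F(o) = -20
P(s, w) = I*√358 (P(s, w) = √(-338 - 20) = √(-358) = I*√358)
P(f(21)/(-912), z(n(-5)))/891181 = (I*√358)/891181 = (I*√358)*(1/891181) = I*√358/891181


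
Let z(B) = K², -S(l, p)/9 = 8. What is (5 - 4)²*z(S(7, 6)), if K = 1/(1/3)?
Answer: 9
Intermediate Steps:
S(l, p) = -72 (S(l, p) = -9*8 = -72)
K = 3 (K = 1/(⅓) = 3)
z(B) = 9 (z(B) = 3² = 9)
(5 - 4)²*z(S(7, 6)) = (5 - 4)²*9 = 1²*9 = 1*9 = 9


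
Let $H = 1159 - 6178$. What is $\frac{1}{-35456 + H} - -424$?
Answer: $\frac{17161399}{40475} \approx 424.0$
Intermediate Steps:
$H = -5019$
$\frac{1}{-35456 + H} - -424 = \frac{1}{-35456 - 5019} - -424 = \frac{1}{-40475} + 424 = - \frac{1}{40475} + 424 = \frac{17161399}{40475}$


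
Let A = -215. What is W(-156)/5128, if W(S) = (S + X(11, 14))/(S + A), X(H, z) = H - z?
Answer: 3/35896 ≈ 8.3575e-5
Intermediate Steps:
W(S) = (-3 + S)/(-215 + S) (W(S) = (S + (11 - 1*14))/(S - 215) = (S + (11 - 14))/(-215 + S) = (S - 3)/(-215 + S) = (-3 + S)/(-215 + S))
W(-156)/5128 = ((-3 - 156)/(-215 - 156))/5128 = (-159/(-371))*(1/5128) = -1/371*(-159)*(1/5128) = (3/7)*(1/5128) = 3/35896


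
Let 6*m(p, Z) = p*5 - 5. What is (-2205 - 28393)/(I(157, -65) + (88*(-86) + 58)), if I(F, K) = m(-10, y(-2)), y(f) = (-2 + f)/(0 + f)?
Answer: 183588/45115 ≈ 4.0693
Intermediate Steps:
y(f) = (-2 + f)/f
m(p, Z) = -⅚ + 5*p/6 (m(p, Z) = (p*5 - 5)/6 = (5*p - 5)/6 = (-5 + 5*p)/6 = -⅚ + 5*p/6)
I(F, K) = -55/6 (I(F, K) = -⅚ + (⅚)*(-10) = -⅚ - 25/3 = -55/6)
(-2205 - 28393)/(I(157, -65) + (88*(-86) + 58)) = (-2205 - 28393)/(-55/6 + (88*(-86) + 58)) = -30598/(-55/6 + (-7568 + 58)) = -30598/(-55/6 - 7510) = -30598/(-45115/6) = -30598*(-6/45115) = 183588/45115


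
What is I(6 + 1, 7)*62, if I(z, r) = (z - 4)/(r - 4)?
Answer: 62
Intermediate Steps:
I(z, r) = (-4 + z)/(-4 + r)
I(6 + 1, 7)*62 = ((-4 + (6 + 1))/(-4 + 7))*62 = ((-4 + 7)/3)*62 = ((⅓)*3)*62 = 1*62 = 62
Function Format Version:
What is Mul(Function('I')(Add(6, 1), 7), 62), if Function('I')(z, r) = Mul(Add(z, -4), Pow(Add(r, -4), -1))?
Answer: 62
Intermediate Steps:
Function('I')(z, r) = Mul(Pow(Add(-4, r), -1), Add(-4, z)) (Function('I')(z, r) = Mul(Add(-4, z), Pow(Add(-4, r), -1)) = Mul(Pow(Add(-4, r), -1), Add(-4, z)))
Mul(Function('I')(Add(6, 1), 7), 62) = Mul(Mul(Pow(Add(-4, 7), -1), Add(-4, Add(6, 1))), 62) = Mul(Mul(Pow(3, -1), Add(-4, 7)), 62) = Mul(Mul(Rational(1, 3), 3), 62) = Mul(1, 62) = 62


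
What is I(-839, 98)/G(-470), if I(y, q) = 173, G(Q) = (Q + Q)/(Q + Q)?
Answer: 173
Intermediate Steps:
G(Q) = 1 (G(Q) = (2*Q)/((2*Q)) = (2*Q)*(1/(2*Q)) = 1)
I(-839, 98)/G(-470) = 173/1 = 173*1 = 173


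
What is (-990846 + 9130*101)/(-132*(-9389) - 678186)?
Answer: -34358/280581 ≈ -0.12245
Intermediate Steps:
(-990846 + 9130*101)/(-132*(-9389) - 678186) = (-990846 + 922130)/(1239348 - 678186) = -68716/561162 = -68716*1/561162 = -34358/280581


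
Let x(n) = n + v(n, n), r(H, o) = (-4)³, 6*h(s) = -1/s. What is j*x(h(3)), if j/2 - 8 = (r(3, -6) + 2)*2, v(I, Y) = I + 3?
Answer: -6032/9 ≈ -670.22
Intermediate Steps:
h(s) = -1/(6*s) (h(s) = (-1/s)/6 = -1/(6*s))
v(I, Y) = 3 + I
r(H, o) = -64
x(n) = 3 + 2*n (x(n) = n + (3 + n) = 3 + 2*n)
j = -232 (j = 16 + 2*((-64 + 2)*2) = 16 + 2*(-62*2) = 16 + 2*(-124) = 16 - 248 = -232)
j*x(h(3)) = -232*(3 + 2*(-⅙/3)) = -232*(3 + 2*(-⅙*⅓)) = -232*(3 + 2*(-1/18)) = -232*(3 - ⅑) = -232*26/9 = -6032/9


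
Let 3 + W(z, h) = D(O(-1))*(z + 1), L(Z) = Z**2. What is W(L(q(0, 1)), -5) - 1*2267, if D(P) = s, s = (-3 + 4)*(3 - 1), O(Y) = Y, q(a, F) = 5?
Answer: -2218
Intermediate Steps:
s = 2 (s = 1*2 = 2)
D(P) = 2
W(z, h) = -1 + 2*z (W(z, h) = -3 + 2*(z + 1) = -3 + 2*(1 + z) = -3 + (2 + 2*z) = -1 + 2*z)
W(L(q(0, 1)), -5) - 1*2267 = (-1 + 2*5**2) - 1*2267 = (-1 + 2*25) - 2267 = (-1 + 50) - 2267 = 49 - 2267 = -2218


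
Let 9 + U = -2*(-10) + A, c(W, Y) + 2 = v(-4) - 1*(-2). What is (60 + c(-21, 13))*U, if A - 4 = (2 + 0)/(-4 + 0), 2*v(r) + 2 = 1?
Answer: 3451/4 ≈ 862.75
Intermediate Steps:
v(r) = -½ (v(r) = -1 + (½)*1 = -1 + ½ = -½)
A = 7/2 (A = 4 + (2 + 0)/(-4 + 0) = 4 + 2/(-4) = 4 + 2*(-¼) = 4 - ½ = 7/2 ≈ 3.5000)
c(W, Y) = -½ (c(W, Y) = -2 + (-½ - 1*(-2)) = -2 + (-½ + 2) = -2 + 3/2 = -½)
U = 29/2 (U = -9 + (-2*(-10) + 7/2) = -9 + (20 + 7/2) = -9 + 47/2 = 29/2 ≈ 14.500)
(60 + c(-21, 13))*U = (60 - ½)*(29/2) = (119/2)*(29/2) = 3451/4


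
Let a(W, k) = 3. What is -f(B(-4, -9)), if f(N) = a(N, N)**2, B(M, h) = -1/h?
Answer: -9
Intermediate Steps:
B(M, h) = -1/h
f(N) = 9 (f(N) = 3**2 = 9)
-f(B(-4, -9)) = -1*9 = -9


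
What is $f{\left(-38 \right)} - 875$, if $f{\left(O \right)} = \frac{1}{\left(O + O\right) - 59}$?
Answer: $- \frac{118126}{135} \approx -875.01$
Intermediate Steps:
$f{\left(O \right)} = \frac{1}{-59 + 2 O}$ ($f{\left(O \right)} = \frac{1}{2 O - 59} = \frac{1}{-59 + 2 O}$)
$f{\left(-38 \right)} - 875 = \frac{1}{-59 + 2 \left(-38\right)} - 875 = \frac{1}{-59 - 76} - 875 = \frac{1}{-135} - 875 = - \frac{1}{135} - 875 = - \frac{118126}{135}$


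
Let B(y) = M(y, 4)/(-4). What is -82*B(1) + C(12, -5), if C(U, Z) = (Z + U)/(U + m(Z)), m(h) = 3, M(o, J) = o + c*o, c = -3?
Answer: -608/15 ≈ -40.533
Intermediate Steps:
M(o, J) = -2*o (M(o, J) = o - 3*o = -2*o)
C(U, Z) = (U + Z)/(3 + U) (C(U, Z) = (Z + U)/(U + 3) = (U + Z)/(3 + U))
B(y) = y/2 (B(y) = -2*y/(-4) = -2*y*(-¼) = y/2)
-82*B(1) + C(12, -5) = -41 + (12 - 5)/(3 + 12) = -82*½ + 7/15 = -41 + (1/15)*7 = -41 + 7/15 = -608/15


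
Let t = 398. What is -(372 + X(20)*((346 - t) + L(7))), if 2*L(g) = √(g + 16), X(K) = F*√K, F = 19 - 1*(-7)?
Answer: -372 - 26*√115 + 2704*√5 ≈ 5395.5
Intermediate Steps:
F = 26 (F = 19 + 7 = 26)
X(K) = 26*√K
L(g) = √(16 + g)/2 (L(g) = √(g + 16)/2 = √(16 + g)/2)
-(372 + X(20)*((346 - t) + L(7))) = -(372 + (26*√20)*((346 - 1*398) + √(16 + 7)/2)) = -(372 + (26*(2*√5))*((346 - 398) + √23/2)) = -(372 + (52*√5)*(-52 + √23/2)) = -(372 + 52*√5*(-52 + √23/2)) = -372 - 52*√5*(-52 + √23/2)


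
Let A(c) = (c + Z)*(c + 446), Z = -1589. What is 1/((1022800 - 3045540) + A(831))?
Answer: -1/2990706 ≈ -3.3437e-7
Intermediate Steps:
A(c) = (-1589 + c)*(446 + c) (A(c) = (c - 1589)*(c + 446) = (-1589 + c)*(446 + c))
1/((1022800 - 3045540) + A(831)) = 1/((1022800 - 3045540) + (-708694 + 831² - 1143*831)) = 1/(-2022740 + (-708694 + 690561 - 949833)) = 1/(-2022740 - 967966) = 1/(-2990706) = -1/2990706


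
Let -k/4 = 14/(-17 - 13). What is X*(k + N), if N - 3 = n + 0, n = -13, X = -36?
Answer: 1464/5 ≈ 292.80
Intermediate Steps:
N = -10 (N = 3 + (-13 + 0) = 3 - 13 = -10)
k = 28/15 (k = -56/(-17 - 13) = -56/(-30) = -56*(-1)/30 = -4*(-7/15) = 28/15 ≈ 1.8667)
X*(k + N) = -36*(28/15 - 10) = -36*(-122/15) = 1464/5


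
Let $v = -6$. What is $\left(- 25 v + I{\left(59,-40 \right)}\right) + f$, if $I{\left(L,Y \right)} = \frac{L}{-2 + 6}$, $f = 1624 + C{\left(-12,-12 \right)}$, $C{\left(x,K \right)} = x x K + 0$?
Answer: $\frac{243}{4} \approx 60.75$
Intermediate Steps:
$C{\left(x,K \right)} = K x^{2}$ ($C{\left(x,K \right)} = x^{2} K + 0 = K x^{2} + 0 = K x^{2}$)
$f = -104$ ($f = 1624 - 12 \left(-12\right)^{2} = 1624 - 1728 = -104$)
$I{\left(L,Y \right)} = \frac{L}{4}$
$\left(- 25 v + I{\left(59,-40 \right)}\right) + f = \left(\left(-25\right) \left(-6\right) + \frac{1}{4} \cdot 59\right) - 104 = \left(150 + \frac{59}{4}\right) - 104 = \frac{659}{4} - 104 = \frac{243}{4}$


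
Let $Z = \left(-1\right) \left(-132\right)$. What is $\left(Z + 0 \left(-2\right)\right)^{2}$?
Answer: $17424$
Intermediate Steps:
$Z = 132$
$\left(Z + 0 \left(-2\right)\right)^{2} = \left(132 + 0 \left(-2\right)\right)^{2} = \left(132 + 0\right)^{2} = 132^{2} = 17424$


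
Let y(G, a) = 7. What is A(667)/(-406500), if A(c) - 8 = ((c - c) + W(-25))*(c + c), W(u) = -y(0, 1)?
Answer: 311/13550 ≈ 0.022952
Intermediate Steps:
W(u) = -7 (W(u) = -1*7 = -7)
A(c) = 8 - 14*c (A(c) = 8 + ((c - c) - 7)*(c + c) = 8 + (0 - 7)*(2*c) = 8 - 14*c)
A(667)/(-406500) = (8 - 14*667)/(-406500) = (8 - 9338)*(-1/406500) = -9330*(-1/406500) = 311/13550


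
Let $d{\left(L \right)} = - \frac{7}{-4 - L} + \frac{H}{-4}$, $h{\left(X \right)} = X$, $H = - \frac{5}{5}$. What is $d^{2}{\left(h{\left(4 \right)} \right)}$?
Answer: $\frac{81}{64} \approx 1.2656$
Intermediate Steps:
$H = -1$ ($H = \left(-5\right) \frac{1}{5} = -1$)
$d{\left(L \right)} = \frac{1}{4} - \frac{7}{-4 - L}$ ($d{\left(L \right)} = - \frac{7}{-4 - L} - \frac{1}{-4} = - \frac{7}{-4 - L} - - \frac{1}{4} = - \frac{7}{-4 - L} + \frac{1}{4} = \frac{1}{4} - \frac{7}{-4 - L}$)
$d^{2}{\left(h{\left(4 \right)} \right)} = \left(\frac{32 + 4}{4 \left(4 + 4\right)}\right)^{2} = \left(\frac{1}{4} \cdot \frac{1}{8} \cdot 36\right)^{2} = \left(\frac{9}{8}\right)^{2} = \frac{81}{64}$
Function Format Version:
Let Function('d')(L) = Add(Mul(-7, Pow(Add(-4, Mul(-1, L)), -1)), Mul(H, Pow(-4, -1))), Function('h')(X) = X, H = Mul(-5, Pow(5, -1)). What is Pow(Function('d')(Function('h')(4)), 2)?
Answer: Rational(81, 64) ≈ 1.2656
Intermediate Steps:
H = -1 (H = Mul(-5, Rational(1, 5)) = -1)
Function('d')(L) = Add(Rational(1, 4), Mul(-7, Pow(Add(-4, Mul(-1, L)), -1))) (Function('d')(L) = Add(Mul(-7, Pow(Add(-4, Mul(-1, L)), -1)), Mul(-1, Pow(-4, -1))) = Add(Mul(-7, Pow(Add(-4, Mul(-1, L)), -1)), Mul(-1, Rational(-1, 4))) = Add(Mul(-7, Pow(Add(-4, Mul(-1, L)), -1)), Rational(1, 4)) = Add(Rational(1, 4), Mul(-7, Pow(Add(-4, Mul(-1, L)), -1))))
Pow(Function('d')(Function('h')(4)), 2) = Pow(Mul(Rational(1, 4), Pow(Add(4, 4), -1), Add(32, 4)), 2) = Pow(Mul(Rational(1, 4), Pow(8, -1), 36), 2) = Pow(Mul(Rational(1, 4), Rational(1, 8), 36), 2) = Pow(Rational(9, 8), 2) = Rational(81, 64)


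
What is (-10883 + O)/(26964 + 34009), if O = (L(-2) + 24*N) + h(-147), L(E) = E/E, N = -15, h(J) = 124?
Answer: -11118/60973 ≈ -0.18234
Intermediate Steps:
L(E) = 1
O = -235 (O = (1 + 24*(-15)) + 124 = (1 - 360) + 124 = -359 + 124 = -235)
(-10883 + O)/(26964 + 34009) = (-10883 - 235)/(26964 + 34009) = -11118/60973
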